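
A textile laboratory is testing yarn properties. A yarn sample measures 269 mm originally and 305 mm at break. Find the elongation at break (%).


Formula: Elongation (%) = ((L_break - L0) / L0) * 100
Step 1: Extension = 305 - 269 = 36 mm
Step 2: Elongation = (36 / 269) * 100
Step 3: Elongation = 0.133829 * 100 = 13.3829% ≈ 13.4%

13.4%


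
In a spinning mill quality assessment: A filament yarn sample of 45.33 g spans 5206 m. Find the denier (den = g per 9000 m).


Formula: den = (mass_g / length_m) * 9000
Substituting: den = (45.33 / 5206) * 9000
Intermediate: 45.33 / 5206 = 0.00870726 g/m
den = 0.00870726 * 9000 = 78.4 denier

78.4 denier


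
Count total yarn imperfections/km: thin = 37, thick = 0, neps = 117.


Formula: Total = thin places + thick places + neps
Total = 37 + 0 + 117
Total = 154 imperfections/km

154 imperfections/km


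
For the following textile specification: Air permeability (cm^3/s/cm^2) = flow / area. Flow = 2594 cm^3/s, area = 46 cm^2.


Formula: Air Permeability = Airflow / Test Area
AP = 2594 cm^3/s / 46 cm^2
AP = 56.4 cm^3/s/cm^2

56.4 cm^3/s/cm^2


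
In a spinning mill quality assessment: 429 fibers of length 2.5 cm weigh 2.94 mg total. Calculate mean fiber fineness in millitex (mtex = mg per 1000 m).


Formula: fineness (mtex) = mass (mg) / total length (km) = (mass_mg / total_length_m) * 1000
Step 1: Convert fiber length: 2.5 cm = 0.025 m
Step 2: Total fiber length = 429 * 0.025 = 10.725 m
Step 3: Linear density = 2.94 mg / 10.725 m = 0.2741 mg/m
Step 4: fineness = 0.2741 * 1000 = 274.1 mtex

274.1 mtex


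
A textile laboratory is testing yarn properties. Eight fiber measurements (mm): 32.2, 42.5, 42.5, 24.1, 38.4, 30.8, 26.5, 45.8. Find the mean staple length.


Formula: Mean = sum of lengths / count
Sum = 32.2 + 42.5 + 42.5 + 24.1 + 38.4 + 30.8 + 26.5 + 45.8
Sum = 282.8 mm
Mean = 282.8 / 8 = 35.35 mm

35.35 mm


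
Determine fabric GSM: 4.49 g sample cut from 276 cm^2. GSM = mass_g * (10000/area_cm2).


Formula: GSM = mass_g / area_m2
Step 1: Convert area: 276 cm^2 = 276 / 10000 = 0.0276 m^2
Step 2: GSM = 4.49 g / 0.0276 m^2 = 162.7 g/m^2

162.7 g/m^2


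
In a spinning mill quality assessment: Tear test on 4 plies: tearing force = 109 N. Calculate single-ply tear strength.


Formula: Per-ply strength = Total force / Number of plies
Per-ply = 109 N / 4
Per-ply = 27.25 N

27.25 N


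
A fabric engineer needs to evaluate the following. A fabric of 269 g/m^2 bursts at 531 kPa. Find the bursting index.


Formula: Bursting Index = Bursting Strength / Fabric GSM
BI = 531 kPa / 269 g/m^2
BI = 1.974 kPa/(g/m^2)

1.974 kPa/(g/m^2)


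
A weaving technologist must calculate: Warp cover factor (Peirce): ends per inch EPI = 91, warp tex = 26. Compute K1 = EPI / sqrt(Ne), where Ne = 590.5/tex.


Formula: K1 = EPI / sqrt(Ne), with Ne = 590.5 / tex_warp
Step 1: Ne = 590.5 / 26 = 22.712
Step 2: sqrt(Ne) = sqrt(22.712) = 4.7657
Step 3: K1 = 91 / 4.7657 = 19.1

19.1


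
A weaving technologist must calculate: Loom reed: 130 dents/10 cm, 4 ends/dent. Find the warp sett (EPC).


Formula: EPC = (dents per 10 cm * ends per dent) / 10
Step 1: Total ends per 10 cm = 130 * 4 = 520
Step 2: EPC = 520 / 10 = 52.0 ends/cm

52.0 ends/cm


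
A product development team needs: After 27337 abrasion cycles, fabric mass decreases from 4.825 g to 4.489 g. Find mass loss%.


Formula: Mass loss% = ((m_before - m_after) / m_before) * 100
Step 1: Mass loss = 4.825 - 4.489 = 0.336 g
Step 2: Ratio = 0.336 / 4.825 = 0.0696373
Step 3: Mass loss% = 0.0696373 * 100 = 6.96373% ≈ 6.96%

6.96%


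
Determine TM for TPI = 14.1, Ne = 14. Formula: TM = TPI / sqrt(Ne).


Formula: TM = TPI / sqrt(Ne)
Step 1: sqrt(Ne) = sqrt(14) = 3.7417
Step 2: TM = 14.1 / 3.7417 = 3.77

3.77 TM


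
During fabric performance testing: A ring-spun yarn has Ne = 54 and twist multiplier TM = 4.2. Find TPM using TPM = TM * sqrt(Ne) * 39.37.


Formula: TPM = TM * sqrt(Ne) * 39.37
Step 1: sqrt(Ne) = sqrt(54) = 7.3485
Step 2: TM * sqrt(Ne) = 4.2 * 7.3485 = 30.8637
Step 3: TPM = 30.8637 * 39.37 = 1215 twists/m

1215 twists/m


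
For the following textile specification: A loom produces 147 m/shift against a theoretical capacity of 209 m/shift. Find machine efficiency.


Formula: Efficiency% = (Actual output / Theoretical output) * 100
Efficiency% = (147 / 209) * 100
Efficiency% = 0.703349 * 100 = 70.3349% ≈ 70.3%

70.3%


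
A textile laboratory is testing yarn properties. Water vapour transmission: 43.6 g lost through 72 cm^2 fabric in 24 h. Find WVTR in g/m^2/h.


Formula: WVTR = mass_loss / (area * time)
Step 1: Convert area: 72 cm^2 = 0.0072 m^2
Step 2: WVTR = 43.6 g / (0.0072 m^2 * 24 h)
Step 3: WVTR = 43.6 / 0.1728 = 252.3 g/m^2/h

252.3 g/m^2/h


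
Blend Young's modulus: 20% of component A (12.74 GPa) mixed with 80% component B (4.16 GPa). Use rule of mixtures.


Formula: Blend property = (fraction_A * property_A) + (fraction_B * property_B)
Step 1: Contribution A = 20/100 * 12.74 GPa = 2.548 GPa
Step 2: Contribution B = 80/100 * 4.16 GPa = 3.328 GPa
Step 3: Blend Young's modulus = 2.548 + 3.328 = 5.876 GPa

5.876 GPa


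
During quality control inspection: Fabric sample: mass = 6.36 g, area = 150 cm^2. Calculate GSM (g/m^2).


Formula: GSM = mass_g / area_m2
Step 1: Convert area: 150 cm^2 = 150 / 10000 = 0.015 m^2
Step 2: GSM = 6.36 g / 0.015 m^2 = 424.0 g/m^2

424.0 g/m^2


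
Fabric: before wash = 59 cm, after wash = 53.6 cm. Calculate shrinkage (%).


Formula: Shrinkage% = ((L_before - L_after) / L_before) * 100
Step 1: Shrinkage = 59 - 53.6 = 5.4 cm
Step 2: Shrinkage% = (5.4 / 59) * 100
Step 3: Shrinkage% = 0.091525 * 100 = 9.1525% ≈ 9.2%

9.2%


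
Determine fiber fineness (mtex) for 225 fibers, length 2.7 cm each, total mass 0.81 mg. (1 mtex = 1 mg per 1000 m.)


Formula: fineness (mtex) = mass (mg) / total length (km) = (mass_mg / total_length_m) * 1000
Step 1: Convert fiber length: 2.7 cm = 0.027 m
Step 2: Total fiber length = 225 * 0.027 = 6.075 m
Step 3: Linear density = 0.81 mg / 6.075 m = 0.1333 mg/m
Step 4: fineness = 0.1333 * 1000 = 133.3 mtex

133.3 mtex


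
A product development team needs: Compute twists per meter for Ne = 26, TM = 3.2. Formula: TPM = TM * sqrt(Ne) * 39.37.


Formula: TPM = TM * sqrt(Ne) * 39.37
Step 1: sqrt(Ne) = sqrt(26) = 5.099
Step 2: TM * sqrt(Ne) = 3.2 * 5.099 = 16.3168
Step 3: TPM = 16.3168 * 39.37 = 642 twists/m

642 twists/m


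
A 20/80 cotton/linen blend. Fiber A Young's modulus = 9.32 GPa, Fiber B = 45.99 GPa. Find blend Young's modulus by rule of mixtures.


Formula: Blend property = (fraction_A * property_A) + (fraction_B * property_B)
Step 1: Contribution A = 20/100 * 9.32 GPa = 1.864 GPa
Step 2: Contribution B = 80/100 * 45.99 GPa = 36.792 GPa
Step 3: Blend Young's modulus = 1.864 + 36.792 = 38.656 GPa

38.656 GPa


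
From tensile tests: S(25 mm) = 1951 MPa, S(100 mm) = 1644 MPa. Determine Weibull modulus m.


Formula: m = ln(L1/L2) / ln(S2/S1)
Step 1: ln(L1/L2) = ln(25/100) = -1.38629
Step 2: S2/S1 = 1644/1951 = 0.84264
Step 3: ln(S2/S1) = ln(0.84264) = -0.17122
Step 4: m = -1.38629 / -0.17122 = 8.10

8.10 (Weibull m)


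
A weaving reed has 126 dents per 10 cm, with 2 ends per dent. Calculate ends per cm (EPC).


Formula: EPC = (dents per 10 cm * ends per dent) / 10
Step 1: Total ends per 10 cm = 126 * 2 = 252
Step 2: EPC = 252 / 10 = 25.2 ends/cm

25.2 ends/cm


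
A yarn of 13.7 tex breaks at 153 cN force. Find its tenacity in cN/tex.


Formula: Tenacity = Breaking force / Linear density
Tenacity = 153 cN / 13.7 tex
Tenacity = 11.17 cN/tex

11.17 cN/tex


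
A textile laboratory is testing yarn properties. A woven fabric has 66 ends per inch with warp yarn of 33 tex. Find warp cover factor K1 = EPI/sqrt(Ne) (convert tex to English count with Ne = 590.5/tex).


Formula: K1 = EPI / sqrt(Ne), with Ne = 590.5 / tex_warp
Step 1: Ne = 590.5 / 33 = 17.894
Step 2: sqrt(Ne) = sqrt(17.894) = 4.2301
Step 3: K1 = 66 / 4.2301 = 15.6

15.6


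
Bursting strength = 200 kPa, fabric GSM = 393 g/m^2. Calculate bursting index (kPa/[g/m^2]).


Formula: Bursting Index = Bursting Strength / Fabric GSM
BI = 200 kPa / 393 g/m^2
BI = 0.509 kPa/(g/m^2)

0.509 kPa/(g/m^2)


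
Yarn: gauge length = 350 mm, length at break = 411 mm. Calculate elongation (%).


Formula: Elongation (%) = ((L_break - L0) / L0) * 100
Step 1: Extension = 411 - 350 = 61 mm
Step 2: Elongation = (61 / 350) * 100
Step 3: Elongation = 0.174286 * 100 = 17.4286% ≈ 17.4%

17.4%


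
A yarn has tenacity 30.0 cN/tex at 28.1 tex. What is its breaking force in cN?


Formula: Breaking force = Tenacity * Linear density
F = 30.0 cN/tex * 28.1 tex
F = 843.00 cN

843.00 cN


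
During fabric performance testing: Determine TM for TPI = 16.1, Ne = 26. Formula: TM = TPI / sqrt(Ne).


Formula: TM = TPI / sqrt(Ne)
Step 1: sqrt(Ne) = sqrt(26) = 5.099
Step 2: TM = 16.1 / 5.099 = 3.16

3.16 TM


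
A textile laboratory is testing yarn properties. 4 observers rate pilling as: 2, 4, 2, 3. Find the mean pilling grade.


Formula: Mean = sum / count
Sum = 2 + 4 + 2 + 3 = 11
Mean = 11 / 4 = 2.8

2.8


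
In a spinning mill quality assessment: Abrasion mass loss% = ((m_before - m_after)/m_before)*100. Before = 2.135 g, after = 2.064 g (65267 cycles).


Formula: Mass loss% = ((m_before - m_after) / m_before) * 100
Step 1: Mass loss = 2.135 - 2.064 = 0.071 g
Step 2: Ratio = 0.071 / 2.135 = 0.0332553
Step 3: Mass loss% = 0.0332553 * 100 = 3.32553% ≈ 3.33%

3.33%


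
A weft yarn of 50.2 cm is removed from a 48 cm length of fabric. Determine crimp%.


Formula: Crimp% = ((L_yarn - L_fabric) / L_fabric) * 100
Step 1: Extension = 50.2 - 48 = 2.2 cm
Step 2: Crimp% = (2.2 / 48) * 100
Step 3: Crimp% = 0.045833 * 100 = 4.5833% ≈ 4.6%

4.6%


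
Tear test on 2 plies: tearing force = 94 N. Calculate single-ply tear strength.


Formula: Per-ply strength = Total force / Number of plies
Per-ply = 94 N / 2
Per-ply = 47 N

47 N


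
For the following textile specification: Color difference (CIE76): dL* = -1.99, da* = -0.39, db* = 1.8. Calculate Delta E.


Formula: Delta E = sqrt(dL*^2 + da*^2 + db*^2)
Step 1: dL*^2 = (-1.99)^2 = 3.9601
Step 2: da*^2 = (-0.39)^2 = 0.1521
Step 3: db*^2 = 1.8^2 = 3.24
Step 4: Sum = 3.9601 + 0.1521 + 3.24 = 7.3522
Step 5: Delta E = sqrt(7.3522) = 2.71

2.71 Delta E


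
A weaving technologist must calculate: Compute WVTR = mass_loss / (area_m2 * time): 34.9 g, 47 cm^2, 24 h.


Formula: WVTR = mass_loss / (area * time)
Step 1: Convert area: 47 cm^2 = 0.0047 m^2
Step 2: WVTR = 34.9 g / (0.0047 m^2 * 24 h)
Step 3: WVTR = 34.9 / 0.1128 = 309.4 g/m^2/h

309.4 g/m^2/h


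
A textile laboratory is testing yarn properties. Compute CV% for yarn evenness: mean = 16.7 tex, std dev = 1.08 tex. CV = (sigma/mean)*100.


Formula: CV% = (standard deviation / mean) * 100
Step 1: Ratio = 1.08 / 16.7 = 0.064671
Step 2: CV% = 0.064671 * 100 = 6.4671% ≈ 6.5%

6.5%


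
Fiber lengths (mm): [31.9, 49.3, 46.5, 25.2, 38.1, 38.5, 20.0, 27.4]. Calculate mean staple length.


Formula: Mean = sum of lengths / count
Sum = 31.9 + 49.3 + 46.5 + 25.2 + 38.1 + 38.5 + 20.0 + 27.4
Sum = 276.9 mm
Mean = 276.9 / 8 = 34.61 mm

34.61 mm


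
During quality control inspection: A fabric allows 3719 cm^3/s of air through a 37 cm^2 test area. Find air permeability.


Formula: Air Permeability = Airflow / Test Area
AP = 3719 cm^3/s / 37 cm^2
AP = 100.5 cm^3/s/cm^2

100.5 cm^3/s/cm^2


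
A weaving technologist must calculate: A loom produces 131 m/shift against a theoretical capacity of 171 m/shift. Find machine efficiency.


Formula: Efficiency% = (Actual output / Theoretical output) * 100
Efficiency% = (131 / 171) * 100
Efficiency% = 0.766082 * 100 = 76.6082% ≈ 76.6%

76.6%


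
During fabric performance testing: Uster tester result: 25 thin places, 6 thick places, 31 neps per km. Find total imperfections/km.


Formula: Total = thin places + thick places + neps
Total = 25 + 6 + 31
Total = 62 imperfections/km

62 imperfections/km


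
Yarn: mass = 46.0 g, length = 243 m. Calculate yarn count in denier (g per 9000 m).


Formula: den = (mass_g / length_m) * 9000
Substituting: den = (46.0 / 243) * 9000
Intermediate: 46.0 / 243 = 0.18930041 g/m
den = 0.18930041 * 9000 = 1703.7 denier

1703.7 denier


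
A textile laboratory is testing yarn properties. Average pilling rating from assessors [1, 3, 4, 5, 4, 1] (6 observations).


Formula: Mean = sum / count
Sum = 1 + 3 + 4 + 5 + 4 + 1 = 18
Mean = 18 / 6 = 3.0

3.0


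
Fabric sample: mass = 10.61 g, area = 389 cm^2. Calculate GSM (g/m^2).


Formula: GSM = mass_g / area_m2
Step 1: Convert area: 389 cm^2 = 389 / 10000 = 0.0389 m^2
Step 2: GSM = 10.61 g / 0.0389 m^2 = 272.8 g/m^2

272.8 g/m^2


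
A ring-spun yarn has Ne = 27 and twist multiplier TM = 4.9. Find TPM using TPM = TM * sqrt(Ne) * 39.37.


Formula: TPM = TM * sqrt(Ne) * 39.37
Step 1: sqrt(Ne) = sqrt(27) = 5.1962
Step 2: TM * sqrt(Ne) = 4.9 * 5.1962 = 25.4614
Step 3: TPM = 25.4614 * 39.37 = 1002 twists/m

1002 twists/m


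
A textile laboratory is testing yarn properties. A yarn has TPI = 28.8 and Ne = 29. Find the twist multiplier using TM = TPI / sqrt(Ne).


Formula: TM = TPI / sqrt(Ne)
Step 1: sqrt(Ne) = sqrt(29) = 5.3852
Step 2: TM = 28.8 / 5.3852 = 5.35

5.35 TM


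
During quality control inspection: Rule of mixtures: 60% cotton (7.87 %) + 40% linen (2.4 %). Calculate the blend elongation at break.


Formula: Blend property = (fraction_A * property_A) + (fraction_B * property_B)
Step 1: Contribution A = 60/100 * 7.87 % = 4.722 %
Step 2: Contribution B = 40/100 * 2.4 % = 0.96 %
Step 3: Blend elongation at break = 4.722 + 0.96 = 5.682 %

5.682 %


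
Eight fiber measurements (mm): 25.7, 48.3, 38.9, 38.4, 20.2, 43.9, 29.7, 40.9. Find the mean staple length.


Formula: Mean = sum of lengths / count
Sum = 25.7 + 48.3 + 38.9 + 38.4 + 20.2 + 43.9 + 29.7 + 40.9
Sum = 286.0 mm
Mean = 286.0 / 8 = 35.75 mm

35.75 mm


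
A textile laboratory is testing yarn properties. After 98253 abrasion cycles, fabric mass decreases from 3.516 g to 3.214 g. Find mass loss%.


Formula: Mass loss% = ((m_before - m_after) / m_before) * 100
Step 1: Mass loss = 3.516 - 3.214 = 0.302 g
Step 2: Ratio = 0.302 / 3.516 = 0.0858931
Step 3: Mass loss% = 0.0858931 * 100 = 8.58931% ≈ 8.59%

8.59%


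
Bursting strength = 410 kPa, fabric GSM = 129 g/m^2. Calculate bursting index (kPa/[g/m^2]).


Formula: Bursting Index = Bursting Strength / Fabric GSM
BI = 410 kPa / 129 g/m^2
BI = 3.178 kPa/(g/m^2)

3.178 kPa/(g/m^2)


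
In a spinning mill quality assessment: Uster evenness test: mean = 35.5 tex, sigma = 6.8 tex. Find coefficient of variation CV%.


Formula: CV% = (standard deviation / mean) * 100
Step 1: Ratio = 6.8 / 35.5 = 0.191549
Step 2: CV% = 0.191549 * 100 = 19.1549% ≈ 19.2%

19.2%


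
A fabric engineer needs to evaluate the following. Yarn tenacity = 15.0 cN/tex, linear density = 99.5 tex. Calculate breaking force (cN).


Formula: Breaking force = Tenacity * Linear density
F = 15.0 cN/tex * 99.5 tex
F = 1492.50 cN

1492.50 cN


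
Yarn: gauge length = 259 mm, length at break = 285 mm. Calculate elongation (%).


Formula: Elongation (%) = ((L_break - L0) / L0) * 100
Step 1: Extension = 285 - 259 = 26 mm
Step 2: Elongation = (26 / 259) * 100
Step 3: Elongation = 0.100386 * 100 = 10.0386% ≈ 10.0%

10.0%


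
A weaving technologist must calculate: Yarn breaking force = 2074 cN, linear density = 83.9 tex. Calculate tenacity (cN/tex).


Formula: Tenacity = Breaking force / Linear density
Tenacity = 2074 cN / 83.9 tex
Tenacity = 24.72 cN/tex

24.72 cN/tex


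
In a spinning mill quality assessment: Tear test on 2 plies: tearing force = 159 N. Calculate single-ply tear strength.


Formula: Per-ply strength = Total force / Number of plies
Per-ply = 159 N / 2
Per-ply = 79.5 N

79.5 N


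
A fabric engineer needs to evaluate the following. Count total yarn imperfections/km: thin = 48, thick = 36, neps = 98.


Formula: Total = thin places + thick places + neps
Total = 48 + 36 + 98
Total = 182 imperfections/km

182 imperfections/km


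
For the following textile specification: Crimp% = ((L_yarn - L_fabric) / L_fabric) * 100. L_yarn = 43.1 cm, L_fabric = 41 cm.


Formula: Crimp% = ((L_yarn - L_fabric) / L_fabric) * 100
Step 1: Extension = 43.1 - 41 = 2.1 cm
Step 2: Crimp% = (2.1 / 41) * 100
Step 3: Crimp% = 0.05122 * 100 = 5.122% ≈ 5.1%

5.1%


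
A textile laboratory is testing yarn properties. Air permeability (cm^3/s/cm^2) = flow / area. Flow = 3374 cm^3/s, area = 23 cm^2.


Formula: Air Permeability = Airflow / Test Area
AP = 3374 cm^3/s / 23 cm^2
AP = 146.7 cm^3/s/cm^2

146.7 cm^3/s/cm^2


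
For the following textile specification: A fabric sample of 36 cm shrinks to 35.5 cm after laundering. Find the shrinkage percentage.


Formula: Shrinkage% = ((L_before - L_after) / L_before) * 100
Step 1: Shrinkage = 36 - 35.5 = 0.5 cm
Step 2: Shrinkage% = (0.5 / 36) * 100
Step 3: Shrinkage% = 0.013889 * 100 = 1.3889% ≈ 1.4%

1.4%


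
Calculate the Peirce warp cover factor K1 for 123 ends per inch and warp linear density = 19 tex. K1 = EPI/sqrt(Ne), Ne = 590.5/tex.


Formula: K1 = EPI / sqrt(Ne), with Ne = 590.5 / tex_warp
Step 1: Ne = 590.5 / 19 = 31.079
Step 2: sqrt(Ne) = sqrt(31.079) = 5.5749
Step 3: K1 = 123 / 5.5749 = 22.1

22.1


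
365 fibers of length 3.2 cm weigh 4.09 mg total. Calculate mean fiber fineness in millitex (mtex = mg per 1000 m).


Formula: fineness (mtex) = mass (mg) / total length (km) = (mass_mg / total_length_m) * 1000
Step 1: Convert fiber length: 3.2 cm = 0.032 m
Step 2: Total fiber length = 365 * 0.032 = 11.68 m
Step 3: Linear density = 4.09 mg / 11.68 m = 0.3502 mg/m
Step 4: fineness = 0.3502 * 1000 = 350.2 mtex

350.2 mtex


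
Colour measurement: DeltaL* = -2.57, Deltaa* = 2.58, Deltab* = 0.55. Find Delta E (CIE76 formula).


Formula: Delta E = sqrt(dL*^2 + da*^2 + db*^2)
Step 1: dL*^2 = (-2.57)^2 = 6.6049
Step 2: da*^2 = 2.58^2 = 6.6564
Step 3: db*^2 = 0.55^2 = 0.3025
Step 4: Sum = 6.6049 + 6.6564 + 0.3025 = 13.5638
Step 5: Delta E = sqrt(13.5638) = 3.68

3.68 Delta E


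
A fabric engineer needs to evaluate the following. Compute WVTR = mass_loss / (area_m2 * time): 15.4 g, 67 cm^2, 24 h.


Formula: WVTR = mass_loss / (area * time)
Step 1: Convert area: 67 cm^2 = 0.0067 m^2
Step 2: WVTR = 15.4 g / (0.0067 m^2 * 24 h)
Step 3: WVTR = 15.4 / 0.1608 = 95.8 g/m^2/h

95.8 g/m^2/h


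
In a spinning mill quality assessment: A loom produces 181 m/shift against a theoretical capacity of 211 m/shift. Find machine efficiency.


Formula: Efficiency% = (Actual output / Theoretical output) * 100
Efficiency% = (181 / 211) * 100
Efficiency% = 0.85782 * 100 = 85.782% ≈ 85.8%

85.8%


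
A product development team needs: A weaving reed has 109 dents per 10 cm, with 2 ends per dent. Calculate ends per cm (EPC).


Formula: EPC = (dents per 10 cm * ends per dent) / 10
Step 1: Total ends per 10 cm = 109 * 2 = 218
Step 2: EPC = 218 / 10 = 21.8 ends/cm

21.8 ends/cm


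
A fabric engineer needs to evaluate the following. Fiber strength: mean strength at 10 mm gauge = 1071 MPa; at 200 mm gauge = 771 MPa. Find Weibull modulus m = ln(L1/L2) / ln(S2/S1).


Formula: m = ln(L1/L2) / ln(S2/S1)
Step 1: ln(L1/L2) = ln(10/200) = -2.99573
Step 2: S2/S1 = 771/1071 = 0.71989
Step 3: ln(S2/S1) = ln(0.71989) = -0.32866
Step 4: m = -2.99573 / -0.32866 = 9.11

9.11 (Weibull m)


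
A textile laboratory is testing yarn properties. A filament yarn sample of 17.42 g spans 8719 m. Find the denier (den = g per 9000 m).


Formula: den = (mass_g / length_m) * 9000
Substituting: den = (17.42 / 8719) * 9000
Intermediate: 17.42 / 8719 = 0.00199794 g/m
den = 0.00199794 * 9000 = 18.0 denier

18.0 denier


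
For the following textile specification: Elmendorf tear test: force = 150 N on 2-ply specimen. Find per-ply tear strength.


Formula: Per-ply strength = Total force / Number of plies
Per-ply = 150 N / 2
Per-ply = 75 N

75 N


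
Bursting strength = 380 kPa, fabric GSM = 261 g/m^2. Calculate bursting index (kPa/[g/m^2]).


Formula: Bursting Index = Bursting Strength / Fabric GSM
BI = 380 kPa / 261 g/m^2
BI = 1.456 kPa/(g/m^2)

1.456 kPa/(g/m^2)


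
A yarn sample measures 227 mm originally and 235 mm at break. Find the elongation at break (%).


Formula: Elongation (%) = ((L_break - L0) / L0) * 100
Step 1: Extension = 235 - 227 = 8 mm
Step 2: Elongation = (8 / 227) * 100
Step 3: Elongation = 0.035242 * 100 = 3.5242% ≈ 3.5%

3.5%


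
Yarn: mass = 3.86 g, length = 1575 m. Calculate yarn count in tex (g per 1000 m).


Formula: Tex = (mass_g / length_m) * 1000
Substituting: Tex = (3.86 / 1575) * 1000
Intermediate: 3.86 / 1575 = 0.00245079 g/m
Tex = 0.00245079 * 1000 = 2.45 tex

2.45 tex


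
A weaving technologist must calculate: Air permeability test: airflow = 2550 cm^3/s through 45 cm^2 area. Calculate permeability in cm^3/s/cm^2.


Formula: Air Permeability = Airflow / Test Area
AP = 2550 cm^3/s / 45 cm^2
AP = 56.7 cm^3/s/cm^2

56.7 cm^3/s/cm^2


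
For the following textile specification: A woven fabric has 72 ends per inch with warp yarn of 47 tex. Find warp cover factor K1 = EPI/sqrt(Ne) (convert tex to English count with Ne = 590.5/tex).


Formula: K1 = EPI / sqrt(Ne), with Ne = 590.5 / tex_warp
Step 1: Ne = 590.5 / 47 = 12.564
Step 2: sqrt(Ne) = sqrt(12.564) = 3.5446
Step 3: K1 = 72 / 3.5446 = 20.3

20.3


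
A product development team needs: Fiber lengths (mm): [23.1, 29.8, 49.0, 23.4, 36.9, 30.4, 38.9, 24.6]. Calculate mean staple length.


Formula: Mean = sum of lengths / count
Sum = 23.1 + 29.8 + 49.0 + 23.4 + 36.9 + 30.4 + 38.9 + 24.6
Sum = 256.1 mm
Mean = 256.1 / 8 = 32.01 mm

32.01 mm


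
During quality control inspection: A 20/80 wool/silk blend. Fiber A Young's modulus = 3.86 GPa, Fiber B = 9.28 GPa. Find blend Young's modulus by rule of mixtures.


Formula: Blend property = (fraction_A * property_A) + (fraction_B * property_B)
Step 1: Contribution A = 20/100 * 3.86 GPa = 0.772 GPa
Step 2: Contribution B = 80/100 * 9.28 GPa = 7.424 GPa
Step 3: Blend Young's modulus = 0.772 + 7.424 = 8.196 GPa

8.196 GPa


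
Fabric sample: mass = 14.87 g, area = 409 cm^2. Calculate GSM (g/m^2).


Formula: GSM = mass_g / area_m2
Step 1: Convert area: 409 cm^2 = 409 / 10000 = 0.0409 m^2
Step 2: GSM = 14.87 g / 0.0409 m^2 = 363.6 g/m^2

363.6 g/m^2


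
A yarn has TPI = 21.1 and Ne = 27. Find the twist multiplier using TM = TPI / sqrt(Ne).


Formula: TM = TPI / sqrt(Ne)
Step 1: sqrt(Ne) = sqrt(27) = 5.1962
Step 2: TM = 21.1 / 5.1962 = 4.06

4.06 TM


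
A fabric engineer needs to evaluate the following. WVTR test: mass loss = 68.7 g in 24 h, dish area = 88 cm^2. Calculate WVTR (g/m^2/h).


Formula: WVTR = mass_loss / (area * time)
Step 1: Convert area: 88 cm^2 = 0.0088 m^2
Step 2: WVTR = 68.7 g / (0.0088 m^2 * 24 h)
Step 3: WVTR = 68.7 / 0.2112 = 325.3 g/m^2/h

325.3 g/m^2/h


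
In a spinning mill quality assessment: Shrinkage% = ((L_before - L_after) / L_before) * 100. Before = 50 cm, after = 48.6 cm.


Formula: Shrinkage% = ((L_before - L_after) / L_before) * 100
Step 1: Shrinkage = 50 - 48.6 = 1.4 cm
Step 2: Shrinkage% = (1.4 / 50) * 100
Step 3: Shrinkage% = 0.028 * 100 = 2.8%

2.8%


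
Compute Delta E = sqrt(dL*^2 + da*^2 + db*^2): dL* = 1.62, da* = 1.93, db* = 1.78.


Formula: Delta E = sqrt(dL*^2 + da*^2 + db*^2)
Step 1: dL*^2 = 1.62^2 = 2.6244
Step 2: da*^2 = 1.93^2 = 3.7249
Step 3: db*^2 = 1.78^2 = 3.1684
Step 4: Sum = 2.6244 + 3.7249 + 3.1684 = 9.5177
Step 5: Delta E = sqrt(9.5177) = 3.09

3.09 Delta E


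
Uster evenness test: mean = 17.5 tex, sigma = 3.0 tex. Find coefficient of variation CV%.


Formula: CV% = (standard deviation / mean) * 100
Step 1: Ratio = 3.0 / 17.5 = 0.171429
Step 2: CV% = 0.171429 * 100 = 17.1429% ≈ 17.1%

17.1%


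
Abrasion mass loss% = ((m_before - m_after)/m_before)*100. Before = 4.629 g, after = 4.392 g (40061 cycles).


Formula: Mass loss% = ((m_before - m_after) / m_before) * 100
Step 1: Mass loss = 4.629 - 4.392 = 0.237 g
Step 2: Ratio = 0.237 / 4.629 = 0.051199
Step 3: Mass loss% = 0.051199 * 100 = 5.1199% ≈ 5.12%

5.12%


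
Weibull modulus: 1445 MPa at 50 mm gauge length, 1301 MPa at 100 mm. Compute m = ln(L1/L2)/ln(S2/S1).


Formula: m = ln(L1/L2) / ln(S2/S1)
Step 1: ln(L1/L2) = ln(50/100) = -0.69315
Step 2: S2/S1 = 1301/1445 = 0.90035
Step 3: ln(S2/S1) = ln(0.90035) = -0.10497
Step 4: m = -0.69315 / -0.10497 = 6.60

6.60 (Weibull m)


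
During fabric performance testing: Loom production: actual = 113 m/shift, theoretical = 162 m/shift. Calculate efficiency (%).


Formula: Efficiency% = (Actual output / Theoretical output) * 100
Efficiency% = (113 / 162) * 100
Efficiency% = 0.697531 * 100 = 69.7531% ≈ 69.8%

69.8%


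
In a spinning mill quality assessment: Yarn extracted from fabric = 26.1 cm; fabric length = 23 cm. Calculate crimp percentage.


Formula: Crimp% = ((L_yarn - L_fabric) / L_fabric) * 100
Step 1: Extension = 26.1 - 23 = 3.1 cm
Step 2: Crimp% = (3.1 / 23) * 100
Step 3: Crimp% = 0.134783 * 100 = 13.4783% ≈ 13.5%

13.5%


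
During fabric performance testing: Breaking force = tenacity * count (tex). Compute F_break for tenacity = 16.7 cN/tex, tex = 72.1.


Formula: Breaking force = Tenacity * Linear density
F = 16.7 cN/tex * 72.1 tex
F = 1204.07 cN

1204.07 cN


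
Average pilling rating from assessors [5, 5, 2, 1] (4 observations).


Formula: Mean = sum / count
Sum = 5 + 5 + 2 + 1 = 13
Mean = 13 / 4 = 3.3

3.3


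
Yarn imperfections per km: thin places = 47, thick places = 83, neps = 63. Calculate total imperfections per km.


Formula: Total = thin places + thick places + neps
Total = 47 + 83 + 63
Total = 193 imperfections/km

193 imperfections/km


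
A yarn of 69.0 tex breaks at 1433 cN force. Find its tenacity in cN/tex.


Formula: Tenacity = Breaking force / Linear density
Tenacity = 1433 cN / 69.0 tex
Tenacity = 20.77 cN/tex

20.77 cN/tex


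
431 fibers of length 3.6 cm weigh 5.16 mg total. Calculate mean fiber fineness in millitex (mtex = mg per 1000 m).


Formula: fineness (mtex) = mass (mg) / total length (km) = (mass_mg / total_length_m) * 1000
Step 1: Convert fiber length: 3.6 cm = 0.036 m
Step 2: Total fiber length = 431 * 0.036 = 15.516 m
Step 3: Linear density = 5.16 mg / 15.516 m = 0.3326 mg/m
Step 4: fineness = 0.3326 * 1000 = 332.6 mtex

332.6 mtex


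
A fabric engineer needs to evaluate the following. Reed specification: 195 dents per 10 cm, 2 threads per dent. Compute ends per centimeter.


Formula: EPC = (dents per 10 cm * ends per dent) / 10
Step 1: Total ends per 10 cm = 195 * 2 = 390
Step 2: EPC = 390 / 10 = 39.0 ends/cm

39.0 ends/cm


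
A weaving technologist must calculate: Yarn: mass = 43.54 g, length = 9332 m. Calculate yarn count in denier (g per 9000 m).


Formula: den = (mass_g / length_m) * 9000
Substituting: den = (43.54 / 9332) * 9000
Intermediate: 43.54 / 9332 = 0.00466567 g/m
den = 0.00466567 * 9000 = 42.0 denier

42.0 denier


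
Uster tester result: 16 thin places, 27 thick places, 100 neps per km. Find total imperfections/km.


Formula: Total = thin places + thick places + neps
Total = 16 + 27 + 100
Total = 143 imperfections/km

143 imperfections/km


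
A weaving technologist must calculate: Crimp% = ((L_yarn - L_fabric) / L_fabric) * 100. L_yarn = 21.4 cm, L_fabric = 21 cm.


Formula: Crimp% = ((L_yarn - L_fabric) / L_fabric) * 100
Step 1: Extension = 21.4 - 21 = 0.4 cm
Step 2: Crimp% = (0.4 / 21) * 100
Step 3: Crimp% = 0.019048 * 100 = 1.9048% ≈ 1.9%

1.9%


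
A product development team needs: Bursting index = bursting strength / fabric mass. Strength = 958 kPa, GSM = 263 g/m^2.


Formula: Bursting Index = Bursting Strength / Fabric GSM
BI = 958 kPa / 263 g/m^2
BI = 3.643 kPa/(g/m^2)

3.643 kPa/(g/m^2)


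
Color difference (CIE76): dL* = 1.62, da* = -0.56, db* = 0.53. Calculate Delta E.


Formula: Delta E = sqrt(dL*^2 + da*^2 + db*^2)
Step 1: dL*^2 = 1.62^2 = 2.6244
Step 2: da*^2 = (-0.56)^2 = 0.3136
Step 3: db*^2 = 0.53^2 = 0.2809
Step 4: Sum = 2.6244 + 0.3136 + 0.2809 = 3.2189
Step 5: Delta E = sqrt(3.2189) = 1.79

1.79 Delta E


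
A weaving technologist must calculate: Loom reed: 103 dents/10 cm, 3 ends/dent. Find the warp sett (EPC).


Formula: EPC = (dents per 10 cm * ends per dent) / 10
Step 1: Total ends per 10 cm = 103 * 3 = 309
Step 2: EPC = 309 / 10 = 30.9 ends/cm

30.9 ends/cm


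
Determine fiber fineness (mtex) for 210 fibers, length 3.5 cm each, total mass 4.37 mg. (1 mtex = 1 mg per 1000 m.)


Formula: fineness (mtex) = mass (mg) / total length (km) = (mass_mg / total_length_m) * 1000
Step 1: Convert fiber length: 3.5 cm = 0.035 m
Step 2: Total fiber length = 210 * 0.035 = 7.35 m
Step 3: Linear density = 4.37 mg / 7.35 m = 0.5946 mg/m
Step 4: fineness = 0.5946 * 1000 = 594.6 mtex

594.6 mtex


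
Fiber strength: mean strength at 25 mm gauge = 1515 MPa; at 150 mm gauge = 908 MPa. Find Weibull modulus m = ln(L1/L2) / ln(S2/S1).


Formula: m = ln(L1/L2) / ln(S2/S1)
Step 1: ln(L1/L2) = ln(25/150) = -1.79176
Step 2: S2/S1 = 908/1515 = 0.59934
Step 3: ln(S2/S1) = ln(0.59934) = -0.51193
Step 4: m = -1.79176 / -0.51193 = 3.50

3.50 (Weibull m)


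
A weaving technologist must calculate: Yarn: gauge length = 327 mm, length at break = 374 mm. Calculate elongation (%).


Formula: Elongation (%) = ((L_break - L0) / L0) * 100
Step 1: Extension = 374 - 327 = 47 mm
Step 2: Elongation = (47 / 327) * 100
Step 3: Elongation = 0.143731 * 100 = 14.3731% ≈ 14.4%

14.4%


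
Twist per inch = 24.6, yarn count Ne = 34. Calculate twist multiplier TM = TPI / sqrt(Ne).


Formula: TM = TPI / sqrt(Ne)
Step 1: sqrt(Ne) = sqrt(34) = 5.831
Step 2: TM = 24.6 / 5.831 = 4.22

4.22 TM


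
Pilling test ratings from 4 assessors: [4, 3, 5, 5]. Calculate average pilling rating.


Formula: Mean = sum / count
Sum = 4 + 3 + 5 + 5 = 17
Mean = 17 / 4 = 4.3

4.3


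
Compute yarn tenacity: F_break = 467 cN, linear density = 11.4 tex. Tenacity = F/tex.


Formula: Tenacity = Breaking force / Linear density
Tenacity = 467 cN / 11.4 tex
Tenacity = 40.96 cN/tex

40.96 cN/tex


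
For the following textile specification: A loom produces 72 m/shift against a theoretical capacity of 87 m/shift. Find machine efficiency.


Formula: Efficiency% = (Actual output / Theoretical output) * 100
Efficiency% = (72 / 87) * 100
Efficiency% = 0.827586 * 100 = 82.7586% ≈ 82.8%

82.8%


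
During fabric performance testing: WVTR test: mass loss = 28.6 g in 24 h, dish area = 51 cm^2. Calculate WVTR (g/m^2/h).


Formula: WVTR = mass_loss / (area * time)
Step 1: Convert area: 51 cm^2 = 0.0051 m^2
Step 2: WVTR = 28.6 g / (0.0051 m^2 * 24 h)
Step 3: WVTR = 28.6 / 0.1224 = 233.7 g/m^2/h

233.7 g/m^2/h


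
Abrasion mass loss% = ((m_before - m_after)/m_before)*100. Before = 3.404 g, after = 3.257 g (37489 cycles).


Formula: Mass loss% = ((m_before - m_after) / m_before) * 100
Step 1: Mass loss = 3.404 - 3.257 = 0.147 g
Step 2: Ratio = 0.147 / 3.404 = 0.0431845
Step 3: Mass loss% = 0.0431845 * 100 = 4.31845% ≈ 4.32%

4.32%


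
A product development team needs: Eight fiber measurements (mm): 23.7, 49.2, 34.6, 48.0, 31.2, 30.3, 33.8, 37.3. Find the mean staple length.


Formula: Mean = sum of lengths / count
Sum = 23.7 + 49.2 + 34.6 + 48.0 + 31.2 + 30.3 + 33.8 + 37.3
Sum = 288.1 mm
Mean = 288.1 / 8 = 36.01 mm

36.01 mm


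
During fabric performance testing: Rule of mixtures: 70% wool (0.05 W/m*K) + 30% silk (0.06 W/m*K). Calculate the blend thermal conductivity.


Formula: Blend property = (fraction_A * property_A) + (fraction_B * property_B)
Step 1: Contribution A = 70/100 * 0.05 W/m*K = 0.035 W/m*K
Step 2: Contribution B = 30/100 * 0.06 W/m*K = 0.018 W/m*K
Step 3: Blend thermal conductivity = 0.035 + 0.018 = 0.053 W/m*K

0.053 W/m*K


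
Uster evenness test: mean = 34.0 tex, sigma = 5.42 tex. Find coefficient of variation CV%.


Formula: CV% = (standard deviation / mean) * 100
Step 1: Ratio = 5.42 / 34.0 = 0.159412
Step 2: CV% = 0.159412 * 100 = 15.9412% ≈ 15.9%

15.9%


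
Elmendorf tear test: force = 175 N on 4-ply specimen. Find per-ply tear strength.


Formula: Per-ply strength = Total force / Number of plies
Per-ply = 175 N / 4
Per-ply = 43.75 N

43.75 N


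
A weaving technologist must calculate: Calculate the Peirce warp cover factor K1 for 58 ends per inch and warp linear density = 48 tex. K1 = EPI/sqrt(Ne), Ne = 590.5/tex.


Formula: K1 = EPI / sqrt(Ne), with Ne = 590.5 / tex_warp
Step 1: Ne = 590.5 / 48 = 12.302
Step 2: sqrt(Ne) = sqrt(12.302) = 3.5074
Step 3: K1 = 58 / 3.5074 = 16.5

16.5


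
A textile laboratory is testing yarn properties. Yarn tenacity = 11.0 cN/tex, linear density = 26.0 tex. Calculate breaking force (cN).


Formula: Breaking force = Tenacity * Linear density
F = 11.0 cN/tex * 26.0 tex
F = 286.00 cN

286.00 cN


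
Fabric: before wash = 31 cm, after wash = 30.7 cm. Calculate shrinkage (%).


Formula: Shrinkage% = ((L_before - L_after) / L_before) * 100
Step 1: Shrinkage = 31 - 30.7 = 0.3 cm
Step 2: Shrinkage% = (0.3 / 31) * 100
Step 3: Shrinkage% = 0.009677 * 100 = 0.9677% ≈ 1.0%

1.0%


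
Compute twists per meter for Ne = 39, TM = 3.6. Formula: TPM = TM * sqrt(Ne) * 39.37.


Formula: TPM = TM * sqrt(Ne) * 39.37
Step 1: sqrt(Ne) = sqrt(39) = 6.245
Step 2: TM * sqrt(Ne) = 3.6 * 6.245 = 22.482
Step 3: TPM = 22.482 * 39.37 = 885 twists/m

885 twists/m


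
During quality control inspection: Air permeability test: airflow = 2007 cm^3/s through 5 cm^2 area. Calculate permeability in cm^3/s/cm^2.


Formula: Air Permeability = Airflow / Test Area
AP = 2007 cm^3/s / 5 cm^2
AP = 401.4 cm^3/s/cm^2

401.4 cm^3/s/cm^2


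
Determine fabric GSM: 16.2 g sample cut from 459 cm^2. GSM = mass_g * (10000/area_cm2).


Formula: GSM = mass_g / area_m2
Step 1: Convert area: 459 cm^2 = 459 / 10000 = 0.0459 m^2
Step 2: GSM = 16.2 g / 0.0459 m^2 = 352.9 g/m^2

352.9 g/m^2


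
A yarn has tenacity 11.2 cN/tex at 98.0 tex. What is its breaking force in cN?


Formula: Breaking force = Tenacity * Linear density
F = 11.2 cN/tex * 98.0 tex
F = 1097.60 cN

1097.60 cN


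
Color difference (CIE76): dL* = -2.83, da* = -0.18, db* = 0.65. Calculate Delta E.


Formula: Delta E = sqrt(dL*^2 + da*^2 + db*^2)
Step 1: dL*^2 = (-2.83)^2 = 8.0089
Step 2: da*^2 = (-0.18)^2 = 0.0324
Step 3: db*^2 = 0.65^2 = 0.4225
Step 4: Sum = 8.0089 + 0.0324 + 0.4225 = 8.4638
Step 5: Delta E = sqrt(8.4638) = 2.91

2.91 Delta E


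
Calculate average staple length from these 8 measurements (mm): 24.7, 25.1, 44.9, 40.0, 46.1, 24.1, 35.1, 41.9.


Formula: Mean = sum of lengths / count
Sum = 24.7 + 25.1 + 44.9 + 40.0 + 46.1 + 24.1 + 35.1 + 41.9
Sum = 281.9 mm
Mean = 281.9 / 8 = 35.24 mm

35.24 mm


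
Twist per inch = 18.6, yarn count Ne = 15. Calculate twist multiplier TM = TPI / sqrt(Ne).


Formula: TM = TPI / sqrt(Ne)
Step 1: sqrt(Ne) = sqrt(15) = 3.873
Step 2: TM = 18.6 / 3.873 = 4.80

4.80 TM


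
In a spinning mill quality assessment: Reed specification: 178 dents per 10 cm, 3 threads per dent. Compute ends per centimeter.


Formula: EPC = (dents per 10 cm * ends per dent) / 10
Step 1: Total ends per 10 cm = 178 * 3 = 534
Step 2: EPC = 534 / 10 = 53.4 ends/cm

53.4 ends/cm


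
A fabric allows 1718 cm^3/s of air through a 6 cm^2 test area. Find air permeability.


Formula: Air Permeability = Airflow / Test Area
AP = 1718 cm^3/s / 6 cm^2
AP = 286.3 cm^3/s/cm^2

286.3 cm^3/s/cm^2


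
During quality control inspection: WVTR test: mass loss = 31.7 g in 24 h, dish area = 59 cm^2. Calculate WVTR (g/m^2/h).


Formula: WVTR = mass_loss / (area * time)
Step 1: Convert area: 59 cm^2 = 0.0059 m^2
Step 2: WVTR = 31.7 g / (0.0059 m^2 * 24 h)
Step 3: WVTR = 31.7 / 0.1416 = 223.9 g/m^2/h

223.9 g/m^2/h


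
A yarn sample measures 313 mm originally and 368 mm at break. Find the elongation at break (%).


Formula: Elongation (%) = ((L_break - L0) / L0) * 100
Step 1: Extension = 368 - 313 = 55 mm
Step 2: Elongation = (55 / 313) * 100
Step 3: Elongation = 0.175719 * 100 = 17.5719% ≈ 17.6%

17.6%


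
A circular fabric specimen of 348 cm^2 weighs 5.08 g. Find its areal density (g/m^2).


Formula: GSM = mass_g / area_m2
Step 1: Convert area: 348 cm^2 = 348 / 10000 = 0.0348 m^2
Step 2: GSM = 5.08 g / 0.0348 m^2 = 146.0 g/m^2

146.0 g/m^2


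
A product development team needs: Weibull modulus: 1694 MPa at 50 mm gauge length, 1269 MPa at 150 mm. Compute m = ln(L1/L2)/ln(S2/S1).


Formula: m = ln(L1/L2) / ln(S2/S1)
Step 1: ln(L1/L2) = ln(50/150) = -1.09861
Step 2: S2/S1 = 1269/1694 = 0.74911
Step 3: ln(S2/S1) = ln(0.74911) = -0.28887
Step 4: m = -1.09861 / -0.28887 = 3.80

3.80 (Weibull m)


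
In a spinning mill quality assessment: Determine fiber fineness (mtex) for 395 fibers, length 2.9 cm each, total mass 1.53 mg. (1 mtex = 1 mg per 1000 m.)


Formula: fineness (mtex) = mass (mg) / total length (km) = (mass_mg / total_length_m) * 1000
Step 1: Convert fiber length: 2.9 cm = 0.029 m
Step 2: Total fiber length = 395 * 0.029 = 11.455 m
Step 3: Linear density = 1.53 mg / 11.455 m = 0.1336 mg/m
Step 4: fineness = 0.1336 * 1000 = 133.6 mtex

133.6 mtex


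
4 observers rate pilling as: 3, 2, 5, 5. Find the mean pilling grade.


Formula: Mean = sum / count
Sum = 3 + 2 + 5 + 5 = 15
Mean = 15 / 4 = 3.8

3.8


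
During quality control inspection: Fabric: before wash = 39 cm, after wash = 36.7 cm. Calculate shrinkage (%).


Formula: Shrinkage% = ((L_before - L_after) / L_before) * 100
Step 1: Shrinkage = 39 - 36.7 = 2.3 cm
Step 2: Shrinkage% = (2.3 / 39) * 100
Step 3: Shrinkage% = 0.058974 * 100 = 5.8974% ≈ 5.9%

5.9%


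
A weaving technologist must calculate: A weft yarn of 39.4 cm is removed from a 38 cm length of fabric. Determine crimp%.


Formula: Crimp% = ((L_yarn - L_fabric) / L_fabric) * 100
Step 1: Extension = 39.4 - 38 = 1.4 cm
Step 2: Crimp% = (1.4 / 38) * 100
Step 3: Crimp% = 0.036842 * 100 = 3.6842% ≈ 3.7%

3.7%


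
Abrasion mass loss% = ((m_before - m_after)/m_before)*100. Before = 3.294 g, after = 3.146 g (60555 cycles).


Formula: Mass loss% = ((m_before - m_after) / m_before) * 100
Step 1: Mass loss = 3.294 - 3.146 = 0.148 g
Step 2: Ratio = 0.148 / 3.294 = 0.0449302
Step 3: Mass loss% = 0.0449302 * 100 = 4.49302% ≈ 4.49%

4.49%


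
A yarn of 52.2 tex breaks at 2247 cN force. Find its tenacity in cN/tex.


Formula: Tenacity = Breaking force / Linear density
Tenacity = 2247 cN / 52.2 tex
Tenacity = 43.05 cN/tex

43.05 cN/tex


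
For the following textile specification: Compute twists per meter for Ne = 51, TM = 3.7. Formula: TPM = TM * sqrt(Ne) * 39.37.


Formula: TPM = TM * sqrt(Ne) * 39.37
Step 1: sqrt(Ne) = sqrt(51) = 7.1414
Step 2: TM * sqrt(Ne) = 3.7 * 7.1414 = 26.4232
Step 3: TPM = 26.4232 * 39.37 = 1040 twists/m

1040 twists/m


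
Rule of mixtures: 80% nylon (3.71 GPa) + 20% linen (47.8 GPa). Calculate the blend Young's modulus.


Formula: Blend property = (fraction_A * property_A) + (fraction_B * property_B)
Step 1: Contribution A = 80/100 * 3.71 GPa = 2.968 GPa
Step 2: Contribution B = 20/100 * 47.8 GPa = 9.56 GPa
Step 3: Blend Young's modulus = 2.968 + 9.56 = 12.528 GPa

12.528 GPa


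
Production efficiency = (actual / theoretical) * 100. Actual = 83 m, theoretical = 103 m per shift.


Formula: Efficiency% = (Actual output / Theoretical output) * 100
Efficiency% = (83 / 103) * 100
Efficiency% = 0.805825 * 100 = 80.5825% ≈ 80.6%

80.6%


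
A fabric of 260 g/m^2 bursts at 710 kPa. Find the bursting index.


Formula: Bursting Index = Bursting Strength / Fabric GSM
BI = 710 kPa / 260 g/m^2
BI = 2.731 kPa/(g/m^2)

2.731 kPa/(g/m^2)
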